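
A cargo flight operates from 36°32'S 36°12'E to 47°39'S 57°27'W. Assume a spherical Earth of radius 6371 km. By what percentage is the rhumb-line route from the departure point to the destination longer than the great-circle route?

6.1%

Great circle: σ = 1.1533 rad → d_gc = Rσ = 7347.6 km
Rhumb: Δφ = -0.1940, Δλ = -1.6345, Δψ = -0.2625, q = Δφ/Δψ = 0.7390 → d_rh = R√(Δφ²+q²Δλ²) = 7794.1 km
Excess = (7794.1 − 7347.6) / 7347.6 = 446.5 / 7347.6 = 6.08% ≈ 6.1%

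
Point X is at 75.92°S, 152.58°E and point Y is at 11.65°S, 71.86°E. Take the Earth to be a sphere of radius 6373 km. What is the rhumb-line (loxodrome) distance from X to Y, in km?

8922 km

Δψ = ln[tan(π/4+φ₂/2)/tan(π/4+φ₁/2)] = +1.8868;  Δφ = +1.1217 rad,  Δλ = -1.4088 rad
q = Δφ/Δψ = 0.5945
d = R·√(Δφ² + q²Δλ²) = 6373·1.39991 = 8922 km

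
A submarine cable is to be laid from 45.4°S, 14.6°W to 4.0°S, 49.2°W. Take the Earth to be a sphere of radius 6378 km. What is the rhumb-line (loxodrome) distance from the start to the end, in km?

5720 km

Δψ = ln[tan(π/4+φ₂/2)/tan(π/4+φ₁/2)] = +0.8214;  Δφ = +0.7226 rad,  Δλ = -0.6039 rad
q = Δφ/Δψ = 0.8797
d = R·√(Δφ² + q²Δλ²) = 6378·0.89682 = 5720 km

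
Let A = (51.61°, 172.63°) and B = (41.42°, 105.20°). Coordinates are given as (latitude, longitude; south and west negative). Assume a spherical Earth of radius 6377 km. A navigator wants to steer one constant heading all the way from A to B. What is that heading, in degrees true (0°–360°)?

257.6°

Meridional parts: M(φ₁)=+1.0552, M(φ₂)=+0.7956 → ΔM = -0.2595;  Δλ = -1.1769 rad
tan C = Δλ / ΔM = +4.5344 → C = 257.56°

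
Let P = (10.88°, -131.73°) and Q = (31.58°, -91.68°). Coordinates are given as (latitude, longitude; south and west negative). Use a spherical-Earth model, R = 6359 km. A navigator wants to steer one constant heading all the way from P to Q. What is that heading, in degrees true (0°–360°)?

60.8°

Δψ = ln[tan(π/4+φ₂/2)/tan(π/4+φ₁/2)] = +0.3904
Δλ = +0.6990 rad (taken the short way round)
course = atan2(Δλ, Δψ) = 60.82°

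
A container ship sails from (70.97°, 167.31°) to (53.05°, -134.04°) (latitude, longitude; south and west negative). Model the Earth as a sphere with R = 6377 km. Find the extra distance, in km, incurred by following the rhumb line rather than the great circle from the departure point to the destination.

122 km

Great circle: cos σ = sin φ₁ sin φ₂ + cos φ₁ cos φ₂ cos Δλ,  σ = 0.5405 rad → d_gc = 3446.7 km
Rhumb line: Δψ = -0.6898, q = Δφ/Δψ = 0.4534, d_rh = R√(Δφ²+q²Δλ²) = 3569.0 km
Excess = 3569.0 − 3446.7 = 122.3 ≈ 122 km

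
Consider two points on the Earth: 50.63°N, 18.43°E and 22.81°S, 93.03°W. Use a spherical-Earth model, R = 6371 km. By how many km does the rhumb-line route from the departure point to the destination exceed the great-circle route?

300 km

Great circle: cos σ = sin φ₁ sin φ₂ + cos φ₁ cos φ₂ cos Δλ,  σ = 2.1102 rad → d_gc = 13444.0 km
Rhumb line: Δψ = -1.4370, q = Δφ/Δψ = 0.8920, d_rh = R√(Δφ²+q²Δλ²) = 13744.2 km
Excess = 13744.2 − 13444.0 = 300.2 ≈ 300 km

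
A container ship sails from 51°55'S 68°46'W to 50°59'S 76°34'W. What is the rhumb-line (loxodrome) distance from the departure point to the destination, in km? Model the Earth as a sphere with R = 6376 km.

Δψ = ln[tan(π/4+φ₂/2)/tan(π/4+φ₁/2)] = +0.0261;  Δφ = +0.0163 rad,  Δλ = -0.1361 rad
q = Δφ/Δψ = 0.6232
d = R·√(Δφ² + q²Δλ²) = 6376·0.08639 = 551 km

551 km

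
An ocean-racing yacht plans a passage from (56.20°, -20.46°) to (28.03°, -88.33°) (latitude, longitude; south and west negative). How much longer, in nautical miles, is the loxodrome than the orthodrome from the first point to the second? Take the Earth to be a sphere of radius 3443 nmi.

Great circle: cos σ = sin φ₁ sin φ₂ + cos φ₁ cos φ₂ cos Δλ,  σ = 0.9576 rad → d_gc = 3297.0 nmi
Rhumb line: Δψ = -0.6813, q = Δφ/Δψ = 0.7216, d_rh = R√(Δφ²+q²Δλ²) = 3395.2 nmi
Excess = 3395.2 − 3297.0 = 98.2 ≈ 98 nmi

98 nmi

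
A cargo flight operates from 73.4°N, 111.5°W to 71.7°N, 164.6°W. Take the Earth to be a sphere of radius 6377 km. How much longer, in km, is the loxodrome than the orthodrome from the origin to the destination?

Great circle: cos σ = sin φ₁ sin φ₂ + cos φ₁ cos φ₂ cos Δλ,  σ = 0.2702 rad → d_gc = 1723.1 km
Rhumb line: Δψ = -0.0990, q = Δφ/Δψ = 0.2996, d_rh = R√(Δφ²+q²Δλ²) = 1781.0 km
Excess = 1781.0 − 1723.1 = 57.9 ≈ 58 km

58 km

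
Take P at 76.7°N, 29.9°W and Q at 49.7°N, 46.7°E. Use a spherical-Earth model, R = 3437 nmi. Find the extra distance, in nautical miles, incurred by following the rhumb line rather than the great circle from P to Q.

146 nmi

Great circle: cos σ = sin φ₁ sin φ₂ + cos φ₁ cos φ₂ cos Δλ,  σ = 0.6814 rad → d_gc = 2342.0 nmi
Rhumb line: Δψ = -1.1465, q = Δφ/Δψ = 0.4110, d_rh = R√(Δφ²+q²Δλ²) = 2488.0 nmi
Excess = 2488.0 − 2342.0 = 146.0 ≈ 146 nmi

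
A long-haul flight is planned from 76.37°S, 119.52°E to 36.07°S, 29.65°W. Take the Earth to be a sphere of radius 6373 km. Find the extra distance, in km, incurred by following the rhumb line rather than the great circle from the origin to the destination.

1892 km

Great circle: cos σ = sin φ₁ sin φ₂ + cos φ₁ cos φ₂ cos Δλ,  σ = 1.1498 rad → d_gc = 7327.9 km
Rhumb line: Δψ = +1.4486, q = Δφ/Δψ = 0.4856, d_rh = R√(Δφ²+q²Δλ²) = 9219.5 km
Excess = 9219.5 − 7327.9 = 1891.6 ≈ 1892 km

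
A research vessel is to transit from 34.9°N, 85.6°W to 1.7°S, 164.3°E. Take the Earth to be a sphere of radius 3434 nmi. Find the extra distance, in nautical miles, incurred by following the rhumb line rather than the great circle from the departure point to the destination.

137 nmi

Great circle: cos σ = sin φ₁ sin φ₂ + cos φ₁ cos φ₂ cos Δλ,  σ = 1.8741 rad → d_gc = 6435.76 nmi
Rhumb line: Δψ = -0.6804, q = Δφ/Δψ = 0.9389, d_rh = R√(Δφ²+q²Δλ²) = 6572.30 nmi
Excess = 6572.30 − 6435.76 = 136.54 ≈ 137 nmi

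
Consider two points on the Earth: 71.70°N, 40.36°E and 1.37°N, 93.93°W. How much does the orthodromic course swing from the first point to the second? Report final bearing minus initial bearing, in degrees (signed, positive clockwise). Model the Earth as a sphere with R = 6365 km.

-119.9°

Initial bearing θ₁ = atan2(sin Δλ cos φ₂, cos φ₁ sin φ₂ − sin φ₁ cos φ₂ cos Δλ) = 313.13°
Final bearing θ₂ = (initial bearing from the destination back to the start) + 180° = 193.25°
Δθ = θ₂ − θ₁ = -119.9°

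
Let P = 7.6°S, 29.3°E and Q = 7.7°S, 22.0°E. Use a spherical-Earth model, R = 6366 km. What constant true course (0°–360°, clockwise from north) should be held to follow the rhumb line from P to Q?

269.2°

Meridional parts: M(φ₁)=-0.1330, M(φ₂)=-0.1348 → ΔM = -0.0018;  Δλ = -0.1274 rad
tan C = Δλ / ΔM = +72.3503 → C = 269.21°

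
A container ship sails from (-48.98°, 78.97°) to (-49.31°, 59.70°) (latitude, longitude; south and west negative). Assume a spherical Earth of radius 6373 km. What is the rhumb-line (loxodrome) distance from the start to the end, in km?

1403 km

Δψ = ln[tan(π/4+φ₂/2)/tan(π/4+φ₁/2)] = -0.0088;  Δφ = -0.0058 rad,  Δλ = -0.3363 rad
q = Δφ/Δψ = 0.6541
d = R·√(Δφ² + q²Δλ²) = 6373·0.22008 = 1403 km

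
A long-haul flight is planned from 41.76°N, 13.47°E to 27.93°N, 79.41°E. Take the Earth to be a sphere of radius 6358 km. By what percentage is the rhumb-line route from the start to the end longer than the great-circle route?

2.0%

Great circle: σ = 0.9513 rad → d_gc = Rσ = 6048.2 km
Rhumb: Δφ = -0.2414, Δλ = +1.1509, Δψ = -0.2955, q = Δφ/Δψ = 0.8168 → d_rh = R√(Δφ²+q²Δλ²) = 6170.3 km
Excess = (6170.3 − 6048.2) / 6048.2 = 122.1 / 6048.2 = 2.02% ≈ 2.0%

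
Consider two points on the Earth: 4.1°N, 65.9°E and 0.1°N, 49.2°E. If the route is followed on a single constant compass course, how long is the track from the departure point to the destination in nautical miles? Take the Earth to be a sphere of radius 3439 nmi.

1030 nmi

Rhumb course C = atan2(Δλ, Δψ) with Δψ = ln[tan(π/4+φ₂/2)/tan(π/4+φ₁/2)] = -0.0699, Δλ = -0.2915 → C = 256.52°
d = R·|Δφ| / |cos C| = 3439·0.06981 / 0.23313 = 1030 nmi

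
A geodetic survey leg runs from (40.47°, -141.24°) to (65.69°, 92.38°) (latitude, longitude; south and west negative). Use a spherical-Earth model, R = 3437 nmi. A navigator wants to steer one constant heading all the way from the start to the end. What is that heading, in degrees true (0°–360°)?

Meridional parts: M(φ₁)=+0.7737, M(φ₂)=+1.5353 → ΔM = +0.7617;  Δλ = -2.2057 rad
tan C = Δλ / ΔM = -2.8959 → C = 289.05°

289.1°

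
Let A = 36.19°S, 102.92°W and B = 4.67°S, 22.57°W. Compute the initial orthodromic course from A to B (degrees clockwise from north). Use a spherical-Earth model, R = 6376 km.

88.1°

N = sin Δλ·cos φ₂ = +0.9826;  D = cos φ₁ sin φ₂ − sin φ₁ cos φ₂ cos Δλ = +0.0329
initial course = atan2(N, D) = 88.08°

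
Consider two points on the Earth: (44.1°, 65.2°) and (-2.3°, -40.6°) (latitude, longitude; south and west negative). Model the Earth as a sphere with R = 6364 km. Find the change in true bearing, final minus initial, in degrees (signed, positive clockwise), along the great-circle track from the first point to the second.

At departure: θ₁ = atan2(sin Δλ cos φ₂, cos φ₁ sin φ₂ − sin φ₁ cos φ₂ cos Δλ) = 279.48°
At arrival: θ₂ = atan2(sin Δλ cos φ₁, −cos φ₂ sin φ₁ + sin φ₂ cos φ₁ cos Δλ) = 225.15°
Δθ = θ₂ − θ₁ = -54.3°

-54.3°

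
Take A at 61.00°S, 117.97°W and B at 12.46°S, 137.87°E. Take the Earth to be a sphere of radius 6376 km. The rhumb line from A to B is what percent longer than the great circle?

Great circle: σ = 1.4978 rad → d_gc = Rσ = 9550.2 km
Rhumb: Δφ = +0.8472, Δλ = -1.8179, Δψ = +1.1332, q = Δφ/Δψ = 0.7476 → d_rh = R√(Δφ²+q²Δλ²) = 10211.2 km
Excess = (10211.2 − 9550.2) / 9550.2 = 661.0 / 9550.2 = 6.92% ≈ 6.9%

6.9%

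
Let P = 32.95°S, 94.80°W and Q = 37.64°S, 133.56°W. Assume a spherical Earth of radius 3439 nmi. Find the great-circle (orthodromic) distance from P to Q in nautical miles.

1906 nmi

cos σ = sin φ₁ sin φ₂ + cos φ₁ cos φ₂ cos Δλ
      = sin(-32.95°)sin(-37.64°) + cos(-32.95°)cos(-37.64°)cos(-38.76°) = 0.8503
σ = 31.754° → d = Rσ = 3439·0.55421 = 1906 nmi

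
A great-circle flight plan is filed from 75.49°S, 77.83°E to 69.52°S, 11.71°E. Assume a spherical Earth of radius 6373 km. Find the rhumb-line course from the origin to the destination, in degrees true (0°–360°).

Δψ = ln[tan(π/4+φ₂/2)/tan(π/4+φ₁/2)] = +0.3500
Δλ = -1.1540 rad (taken the short way round)
course = atan2(Δλ, Δψ) = 286.87°

286.9°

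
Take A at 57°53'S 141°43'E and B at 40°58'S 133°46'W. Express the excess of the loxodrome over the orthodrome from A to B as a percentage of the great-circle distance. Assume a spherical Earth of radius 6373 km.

Great circle: σ = 0.9352 rad → d_gc = Rσ = 5960.1 km
Rhumb: Δφ = +0.2953, Δλ = +1.4751, Δψ = +0.4602, q = Δφ/Δψ = 0.6415 → d_rh = R√(Δφ²+q²Δλ²) = 6317.6 km
Excess = (6317.6 − 5960.1) / 5960.1 = 357.5 / 5960.1 = 6.00% ≈ 6.0%

6.0%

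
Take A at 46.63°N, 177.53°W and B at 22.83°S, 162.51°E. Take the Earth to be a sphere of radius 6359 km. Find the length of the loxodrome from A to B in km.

7968 km

Rhumb course C = atan2(Δλ, Δψ) with Δψ = ln[tan(π/4+φ₂/2)/tan(π/4+φ₁/2)] = -1.3316, Δλ = -0.3484 → C = 194.66°
d = R·|Δφ| / |cos C| = 6359·1.21231 / 0.96744 = 7968 km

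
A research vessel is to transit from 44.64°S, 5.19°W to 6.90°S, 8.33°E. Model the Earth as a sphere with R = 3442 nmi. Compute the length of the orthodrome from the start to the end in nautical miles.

Haversine: a = sin²(Δφ/2)+cos φ₁ cos φ₂ sin²(Δλ/2) = 0.11439;  σ = 2·atan2(√a,√(1−a))
σ = 39.536° → d = Rσ = 3442·0.69004 = 2375 nmi

2375 nmi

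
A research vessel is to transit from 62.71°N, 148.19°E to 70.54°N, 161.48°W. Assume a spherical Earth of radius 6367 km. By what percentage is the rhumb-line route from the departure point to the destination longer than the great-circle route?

Great circle: σ = 0.3613 rad → d_gc = Rσ = 2300.4 km
Rhumb: Δφ = +0.1367, Δλ = +0.8784, Δψ = +0.3476, q = Δφ/Δψ = 0.3931 → d_rh = R√(Δφ²+q²Δλ²) = 2364.5 km
Excess = (2364.5 − 2300.4) / 2300.4 = 64.1 / 2300.4 = 2.79% ≈ 2.8%

2.8%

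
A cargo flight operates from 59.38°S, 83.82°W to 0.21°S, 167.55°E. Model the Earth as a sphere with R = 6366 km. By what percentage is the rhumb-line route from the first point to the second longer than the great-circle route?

Great circle: σ = 1.7310 rad → d_gc = Rσ = 11019.8 km
Rhumb: Δφ = +1.0327, Δλ = -1.8960, Δψ = +1.2919, q = Δφ/Δψ = 0.7994 → d_rh = R√(Δφ²+q²Δλ²) = 11675.4 km
Excess = (11675.4 − 11019.8) / 11019.8 = 655.6 / 11019.8 = 5.949% ≈ 5.9%

5.9%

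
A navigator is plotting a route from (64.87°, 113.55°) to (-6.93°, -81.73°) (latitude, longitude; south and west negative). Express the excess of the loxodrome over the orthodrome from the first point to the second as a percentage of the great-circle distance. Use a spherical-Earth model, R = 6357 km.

20.7%

Great circle: σ = 2.1129 rad → d_gc = Rσ = 13431.4 km
Rhumb: Δφ = -1.2531, Δλ = +2.8749, Δψ = -1.6223, q = Δφ/Δψ = 0.7724 → d_rh = R√(Δφ²+q²Δλ²) = 16209.4 km
Excess = (16209.4 − 13431.4) / 13431.4 = 2778.0 / 13431.4 = 20.68% ≈ 20.7%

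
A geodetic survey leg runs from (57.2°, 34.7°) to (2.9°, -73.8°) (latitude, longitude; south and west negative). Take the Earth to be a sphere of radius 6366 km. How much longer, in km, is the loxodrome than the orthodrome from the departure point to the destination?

Great circle: cos σ = sin φ₁ sin φ₂ + cos φ₁ cos φ₂ cos Δλ,  σ = 1.7003 rad → d_gc = 10824.1 km
Rhumb line: Δψ = -1.1725, q = Δφ/Δψ = 0.8083, d_rh = R√(Δφ²+q²Δλ²) = 11460.8 km
Excess = 11460.8 − 10824.1 = 636.7 ≈ 637 km

637 km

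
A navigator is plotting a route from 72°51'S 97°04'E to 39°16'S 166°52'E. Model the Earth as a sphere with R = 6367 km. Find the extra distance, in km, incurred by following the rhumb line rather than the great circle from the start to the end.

239 km

Great circle: cos σ = sin φ₁ sin φ₂ + cos φ₁ cos φ₂ cos Δλ,  σ = 0.8181 rad → d_gc = 5208.8 km
Rhumb line: Δψ = +1.1456, q = Δφ/Δψ = 0.5117, d_rh = R√(Δφ²+q²Δλ²) = 5447.7 km
Excess = 5447.7 − 5208.8 = 238.9 ≈ 239 km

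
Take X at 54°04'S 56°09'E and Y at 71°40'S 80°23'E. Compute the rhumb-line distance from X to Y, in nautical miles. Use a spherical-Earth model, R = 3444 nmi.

Δψ = ln[tan(π/4+φ₂/2)/tan(π/4+φ₁/2)] = -0.6979;  Δφ = -0.3072 rad,  Δλ = +0.4230 rad
q = Δφ/Δψ = 0.4401
d = R·√(Δφ² + q²Δλ²) = 3444·0.35918 = 1237 nmi

1237 nmi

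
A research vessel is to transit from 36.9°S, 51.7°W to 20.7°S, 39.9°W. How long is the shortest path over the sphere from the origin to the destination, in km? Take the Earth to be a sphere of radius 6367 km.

cos σ = sin φ₁ sin φ₂ + cos φ₁ cos φ₂ cos Δλ
      = sin(-36.90°)sin(-20.70°) + cos(-36.90°)cos(-20.70°)cos(11.80°) = 0.9445
σ = 19.181° → d = Rσ = 6367·0.33477 = 2131 km

2131 km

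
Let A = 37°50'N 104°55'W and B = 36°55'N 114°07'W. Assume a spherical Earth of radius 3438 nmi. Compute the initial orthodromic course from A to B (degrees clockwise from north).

265.7°

N = sin Δλ·cos φ₂ = -0.1278;  D = cos φ₁ sin φ₂ − sin φ₁ cos φ₂ cos Δλ = -0.0097
initial course = atan2(N, D) = 265.66°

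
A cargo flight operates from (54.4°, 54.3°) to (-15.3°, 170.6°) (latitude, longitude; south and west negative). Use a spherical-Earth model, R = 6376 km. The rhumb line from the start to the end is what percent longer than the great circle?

4.1%

Great circle: σ = 2.0526 rad → d_gc = Rσ = 13087.1 km
Rhumb: Δφ = -1.2165, Δλ = +2.0298, Δψ = -1.4064, q = Δφ/Δψ = 0.8650 → d_rh = R√(Δφ²+q²Δλ²) = 13619.2 km
Excess = (13619.2 − 13087.1) / 13087.1 = 532.1 / 13087.1 = 4.07% ≈ 4.1%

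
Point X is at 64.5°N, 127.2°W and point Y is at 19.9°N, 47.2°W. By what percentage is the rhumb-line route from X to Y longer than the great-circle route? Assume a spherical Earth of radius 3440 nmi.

Great circle: σ = 1.1837 rad → d_gc = Rσ = 4071.9 nmi
Rhumb: Δφ = -0.7784, Δλ = +1.3963, Δψ = -1.1315, q = Δφ/Δψ = 0.6880 → d_rh = R√(Δφ²+q²Δλ²) = 4253.2 nmi
Excess = (4253.2 − 4071.9) / 4071.9 = 181.3 / 4071.9 = 4.452% ≈ 4.5%

4.5%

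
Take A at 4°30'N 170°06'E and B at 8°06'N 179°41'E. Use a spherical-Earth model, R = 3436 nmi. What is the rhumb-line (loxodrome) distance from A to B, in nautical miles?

611 nmi

Rhumb course C = atan2(Δλ, Δψ) with Δψ = ln[tan(π/4+φ₂/2)/tan(π/4+φ₁/2)] = +0.0632, Δλ = +0.1673 → C = 69.29°
d = R·|Δφ| / |cos C| = 3436·0.06283 / 0.35358 = 611 nmi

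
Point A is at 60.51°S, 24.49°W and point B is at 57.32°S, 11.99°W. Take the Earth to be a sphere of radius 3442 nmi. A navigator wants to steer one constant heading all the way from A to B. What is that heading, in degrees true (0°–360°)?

Meridional parts: M(φ₁)=-1.3349, M(φ₂)=-1.2270 → ΔM = +0.1079;  Δλ = +0.2182 rad
tan C = Δλ / ΔM = +2.0215 → C = 63.68°

63.7°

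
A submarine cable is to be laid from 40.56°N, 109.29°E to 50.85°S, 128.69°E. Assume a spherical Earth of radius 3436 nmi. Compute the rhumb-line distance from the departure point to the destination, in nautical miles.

Rhumb course C = atan2(Δλ, Δψ) with Δψ = ln[tan(π/4+φ₂/2)/tan(π/4+φ₁/2)] = -1.8097, Δλ = +0.3386 → C = 169.40°
d = R·|Δφ| / |cos C| = 3436·1.59541 / 0.98294 = 5577 nmi

5577 nmi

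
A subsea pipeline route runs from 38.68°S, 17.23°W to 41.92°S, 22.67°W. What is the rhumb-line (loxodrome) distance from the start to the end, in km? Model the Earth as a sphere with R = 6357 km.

Rhumb course C = atan2(Δλ, Δψ) with Δψ = ln[tan(π/4+φ₂/2)/tan(π/4+φ₁/2)] = -0.0742, Δλ = -0.0949 → C = 232.00°
d = R·|Δφ| / |cos C| = 6357·0.05655 / 0.61561 = 584 km

584 km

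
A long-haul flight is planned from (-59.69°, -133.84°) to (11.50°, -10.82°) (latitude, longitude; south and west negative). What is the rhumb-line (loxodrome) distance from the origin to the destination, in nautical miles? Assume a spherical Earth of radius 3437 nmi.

7429 nmi

Rhumb course C = atan2(Δλ, Δψ) with Δψ = ln[tan(π/4+φ₂/2)/tan(π/4+φ₁/2)] = +1.5083, Δλ = +2.1471 → C = 54.91°
d = R·|Δφ| / |cos C| = 3437·1.24250 / 0.57481 = 7429 nmi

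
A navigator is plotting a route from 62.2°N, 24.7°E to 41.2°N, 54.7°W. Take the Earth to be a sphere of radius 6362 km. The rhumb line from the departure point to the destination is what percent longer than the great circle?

5.5%

Great circle: σ = 0.8669 rad → d_gc = Rσ = 5515.0 km
Rhumb: Δφ = -0.3665, Δλ = -1.3858, Δψ = -0.6060, q = Δφ/Δψ = 0.6049 → d_rh = R√(Δφ²+q²Δλ²) = 5820.3 km
Excess = (5820.3 − 5515.0) / 5515.0 = 305.3 / 5515.0 = 5.54% ≈ 5.5%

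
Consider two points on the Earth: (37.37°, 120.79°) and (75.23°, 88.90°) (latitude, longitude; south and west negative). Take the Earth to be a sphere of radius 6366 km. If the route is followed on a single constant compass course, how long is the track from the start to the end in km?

4555 km

Δψ = ln[tan(π/4+φ₂/2)/tan(π/4+φ₁/2)] = +1.3391;  Δφ = +0.6608 rad,  Δλ = -0.5566 rad
q = Δφ/Δψ = 0.4934
d = R·√(Δφ² + q²Δλ²) = 6366·0.71558 = 4555 km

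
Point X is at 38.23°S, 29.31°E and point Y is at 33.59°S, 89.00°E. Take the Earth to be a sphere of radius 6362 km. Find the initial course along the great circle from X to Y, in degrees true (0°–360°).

N = sin Δλ·cos φ₂ = +0.7192;  D = cos φ₁ sin φ₂ − sin φ₁ cos φ₂ cos Δλ = -0.1744
initial course = atan2(N, D) = 103.63°

103.6°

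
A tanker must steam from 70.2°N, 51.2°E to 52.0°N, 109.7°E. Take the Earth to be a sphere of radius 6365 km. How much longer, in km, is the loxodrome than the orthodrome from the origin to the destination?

123 km

Great circle: cos σ = sin φ₁ sin φ₂ + cos φ₁ cos φ₂ cos Δλ,  σ = 0.5541 rad → d_gc = 3526.7 km
Rhumb line: Δψ = -0.6795, q = Δφ/Δψ = 0.4675, d_rh = R√(Δφ²+q²Δλ²) = 3649.3 km
Excess = 3649.3 − 3526.7 = 122.6 ≈ 123 km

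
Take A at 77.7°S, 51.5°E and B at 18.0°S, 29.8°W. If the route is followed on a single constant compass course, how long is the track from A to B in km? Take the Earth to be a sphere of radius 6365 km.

Δψ = ln[tan(π/4+φ₂/2)/tan(π/4+φ₁/2)] = +1.9085;  Δφ = +1.0420 rad,  Δλ = -1.4190 rad
q = Δφ/Δψ = 0.5460
d = R·√(Δφ² + q²Δλ²) = 6365·1.29840 = 8264 km

8264 km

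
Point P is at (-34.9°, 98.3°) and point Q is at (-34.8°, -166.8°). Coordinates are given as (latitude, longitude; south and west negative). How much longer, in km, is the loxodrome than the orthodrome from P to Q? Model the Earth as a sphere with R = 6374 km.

Great circle: cos σ = sin φ₁ sin φ₂ + cos φ₁ cos φ₂ cos Δλ,  σ = 1.2984 rad → d_gc = 8276.2 km
Rhumb line: Δψ = +0.0021, q = Δφ/Δψ = 0.8207, d_rh = R√(Δφ²+q²Δλ²) = 8663.9 km
Excess = 8663.9 − 8276.2 = 387.7 ≈ 388 km

388 km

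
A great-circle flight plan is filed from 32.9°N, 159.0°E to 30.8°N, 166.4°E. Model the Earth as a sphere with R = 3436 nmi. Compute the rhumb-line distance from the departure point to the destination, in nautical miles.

Δψ = ln[tan(π/4+φ₂/2)/tan(π/4+φ₁/2)] = -0.0432;  Δφ = -0.0367 rad,  Δλ = +0.1292 rad
q = Δφ/Δψ = 0.8493
d = R·√(Δφ² + q²Δλ²) = 3436·0.11566 = 397 nmi

397 nmi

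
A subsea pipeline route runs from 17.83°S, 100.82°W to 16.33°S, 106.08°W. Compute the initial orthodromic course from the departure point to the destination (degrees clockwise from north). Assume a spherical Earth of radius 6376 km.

285.8°

θ = atan2( sin Δλ·cos φ₂ ,  cos φ₁ sin φ₂ − sin φ₁ cos φ₂ cos Δλ )
  = atan2(-0.0880, +0.0249) = 285.83°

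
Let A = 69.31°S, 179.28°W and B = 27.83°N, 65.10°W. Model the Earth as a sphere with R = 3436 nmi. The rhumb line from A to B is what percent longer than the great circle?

Great circle: σ = 2.1709 rad → d_gc = Rσ = 7459.2 nmi
Rhumb: Δφ = +1.6954, Δλ = +1.9928, Δψ = +2.2068, q = Δφ/Δψ = 0.7683 → d_rh = R√(Δφ²+q²Δλ²) = 7849.2 nmi
Excess = (7849.2 − 7459.2) / 7459.2 = 390.0 / 7459.2 = 5.23% ≈ 5.2%

5.2%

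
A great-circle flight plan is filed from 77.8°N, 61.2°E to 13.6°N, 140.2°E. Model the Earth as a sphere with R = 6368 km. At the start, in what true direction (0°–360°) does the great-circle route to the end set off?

97.9°

θ = atan2( sin Δλ·cos φ₂ ,  cos φ₁ sin φ₂ − sin φ₁ cos φ₂ cos Δλ )
  = atan2(+0.9541, -0.1316) = 97.85°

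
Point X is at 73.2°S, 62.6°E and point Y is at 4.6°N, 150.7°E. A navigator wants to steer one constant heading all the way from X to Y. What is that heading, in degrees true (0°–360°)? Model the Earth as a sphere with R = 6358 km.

Δψ = ln[tan(π/4+φ₂/2)/tan(π/4+φ₁/2)] = +1.9932
Δλ = +1.5376 rad (taken the short way round)
course = atan2(Δλ, Δψ) = 37.65°

37.6°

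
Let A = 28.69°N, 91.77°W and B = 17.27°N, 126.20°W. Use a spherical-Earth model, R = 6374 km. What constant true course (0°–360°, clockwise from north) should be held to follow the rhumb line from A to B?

250.1°

Meridional parts: M(φ₁)=+0.5231, M(φ₂)=+0.3061 → ΔM = -0.2170;  Δλ = -0.6009 rad
tan C = Δλ / ΔM = +2.7694 → C = 250.15°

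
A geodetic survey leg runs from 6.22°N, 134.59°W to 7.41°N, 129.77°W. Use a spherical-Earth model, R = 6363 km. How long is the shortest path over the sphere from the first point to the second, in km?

548 km

Haversine: a = sin²(Δφ/2)+cos φ₁ cos φ₂ sin²(Δλ/2) = 0.00185;  σ = 2·atan2(√a,√(1−a))
σ = 4.932° → d = Rσ = 6363·0.08607 = 548 km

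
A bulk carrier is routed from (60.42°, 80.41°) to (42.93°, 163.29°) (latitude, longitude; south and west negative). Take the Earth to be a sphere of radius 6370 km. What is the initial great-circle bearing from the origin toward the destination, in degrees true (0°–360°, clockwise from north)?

70.5°

θ = atan2( sin Δλ·cos φ₂ ,  cos φ₁ sin φ₂ − sin φ₁ cos φ₂ cos Δλ )
  = atan2(+0.7265, +0.2573) = 70.50°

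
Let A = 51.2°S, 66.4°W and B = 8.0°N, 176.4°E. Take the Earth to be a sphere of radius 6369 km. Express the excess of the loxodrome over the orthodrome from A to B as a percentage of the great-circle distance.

4.5%

Great circle: σ = 1.9737 rad → d_gc = Rσ = 12570.5 km
Rhumb: Δφ = +1.0332, Δλ = -2.0455, Δψ = +1.1838, q = Δφ/Δψ = 0.8728 → d_rh = R√(Δφ²+q²Δλ²) = 13138.2 km
Excess = (13138.2 − 12570.5) / 12570.5 = 567.7 / 12570.5 = 4.52% ≈ 4.5%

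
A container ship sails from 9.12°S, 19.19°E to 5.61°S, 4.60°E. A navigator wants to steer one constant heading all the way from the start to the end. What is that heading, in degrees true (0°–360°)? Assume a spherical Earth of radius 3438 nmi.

283.6°

Δψ = ln[tan(π/4+φ₂/2)/tan(π/4+φ₁/2)] = +0.0618
Δλ = -0.2546 rad (taken the short way round)
course = atan2(Δλ, Δψ) = 283.64°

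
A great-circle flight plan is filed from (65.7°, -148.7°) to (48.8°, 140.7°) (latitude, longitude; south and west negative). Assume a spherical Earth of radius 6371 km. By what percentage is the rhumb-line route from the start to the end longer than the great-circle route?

Great circle: σ = 0.6828 rad → d_gc = Rσ = 4350.3 km
Rhumb: Δφ = -0.2950, Δλ = -1.2322, Δψ = -0.5573, q = Δφ/Δψ = 0.5293 → d_rh = R√(Δφ²+q²Δλ²) = 4560.5 km
Excess = (4560.5 − 4350.3) / 4350.3 = 210.2 / 4350.3 = 4.83% ≈ 4.8%

4.8%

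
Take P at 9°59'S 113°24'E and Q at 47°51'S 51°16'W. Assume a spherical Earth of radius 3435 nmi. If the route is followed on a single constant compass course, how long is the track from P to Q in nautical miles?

Δψ = ln[tan(π/4+φ₂/2)/tan(π/4+φ₁/2)] = -0.7784;  Δφ = -0.6609 rad,  Δλ = -2.8740 rad
q = Δφ/Δψ = 0.8490
d = R·√(Δφ² + q²Δλ²) = 3435·2.52797 = 8684 nmi

8684 nmi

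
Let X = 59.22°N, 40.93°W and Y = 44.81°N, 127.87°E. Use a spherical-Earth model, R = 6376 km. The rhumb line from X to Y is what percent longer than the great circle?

37.3%

Great circle: σ = 1.3188 rad → d_gc = Rσ = 8408.6 km
Rhumb: Δφ = -0.2515, Δλ = +2.9461, Δψ = -0.4134, q = Δφ/Δψ = 0.6084 → d_rh = R√(Δφ²+q²Δλ²) = 11541.2 km
Excess = (11541.2 − 8408.6) / 8408.6 = 3132.6 / 8408.6 = 37.255% ≈ 37.3%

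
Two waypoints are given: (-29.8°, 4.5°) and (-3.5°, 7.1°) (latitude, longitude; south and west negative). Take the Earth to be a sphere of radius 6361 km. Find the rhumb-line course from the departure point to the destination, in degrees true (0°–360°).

5.4°

Δψ = ln[tan(π/4+φ₂/2)/tan(π/4+φ₁/2)] = +0.4842
Δλ = +0.0454 rad (taken the short way round)
course = atan2(Δλ, Δψ) = 5.35°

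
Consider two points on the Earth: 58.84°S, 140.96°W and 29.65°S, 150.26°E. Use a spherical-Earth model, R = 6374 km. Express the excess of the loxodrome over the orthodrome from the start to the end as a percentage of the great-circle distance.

Great circle: σ = 0.9446 rad → d_gc = Rσ = 6020.7 km
Rhumb: Δφ = +0.5095, Δλ = -1.2004, Δψ = +0.7349, q = Δφ/Δψ = 0.6932 → d_rh = R√(Δφ²+q²Δλ²) = 6219.5 km
Excess = (6219.5 − 6020.7) / 6020.7 = 198.8 / 6020.7 = 3.30% ≈ 3.3%

3.3%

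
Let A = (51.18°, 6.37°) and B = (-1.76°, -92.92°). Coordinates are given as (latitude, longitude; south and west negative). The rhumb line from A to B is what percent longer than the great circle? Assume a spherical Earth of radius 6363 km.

Great circle: σ = 1.6962 rad → d_gc = Rσ = 10792.9 km
Rhumb: Δφ = -0.9240, Δλ = -1.7329, Δψ = -1.0738, q = Δφ/Δψ = 0.8604 → d_rh = R√(Δφ²+q²Δλ²) = 11161.7 km
Excess = (11161.7 − 10792.9) / 10792.9 = 368.8 / 10792.9 = 3.42% ≈ 3.4%

3.4%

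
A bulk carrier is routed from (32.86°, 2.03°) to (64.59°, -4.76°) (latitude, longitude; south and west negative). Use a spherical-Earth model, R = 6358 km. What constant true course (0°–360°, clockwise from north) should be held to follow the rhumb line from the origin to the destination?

Δψ = ln[tan(π/4+φ₂/2)/tan(π/4+φ₁/2)] = +0.8818
Δλ = -0.1185 rad (taken the short way round)
course = atan2(Δλ, Δψ) = 352.35°

352.3°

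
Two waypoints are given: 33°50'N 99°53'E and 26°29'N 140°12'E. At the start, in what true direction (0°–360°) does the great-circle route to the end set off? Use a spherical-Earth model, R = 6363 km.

90.9°

N = sin Δλ·cos φ₂ = +0.5791;  D = cos φ₁ sin φ₂ − sin φ₁ cos φ₂ cos Δλ = -0.0096
initial course = atan2(N, D) = 90.95°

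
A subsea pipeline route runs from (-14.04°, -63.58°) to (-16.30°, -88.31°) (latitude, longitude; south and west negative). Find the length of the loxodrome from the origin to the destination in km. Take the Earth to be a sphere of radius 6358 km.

2660 km

Rhumb course C = atan2(Δλ, Δψ) with Δψ = ln[tan(π/4+φ₂/2)/tan(π/4+φ₁/2)] = -0.0409, Δλ = -0.4316 → C = 264.59°
d = R·|Δφ| / |cos C| = 6358·0.03944 / 0.09427 = 2660 km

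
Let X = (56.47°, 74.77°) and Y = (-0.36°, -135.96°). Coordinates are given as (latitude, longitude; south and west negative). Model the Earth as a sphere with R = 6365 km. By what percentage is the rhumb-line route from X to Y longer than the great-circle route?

Great circle: σ = 2.0715 rad → d_gc = Rσ = 13185.1 km
Rhumb: Δφ = -0.9919, Δλ = +2.6053, Δψ = -1.2061, q = Δφ/Δψ = 0.8224 → d_rh = R√(Δφ²+q²Δλ²) = 15027.6 km
Excess = (15027.6 − 13185.1) / 13185.1 = 1842.5 / 13185.1 = 13.97% ≈ 14.0%

14.0%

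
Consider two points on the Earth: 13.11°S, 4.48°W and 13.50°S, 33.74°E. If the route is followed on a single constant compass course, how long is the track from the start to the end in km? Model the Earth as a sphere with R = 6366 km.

4133 km

Δψ = ln[tan(π/4+φ₂/2)/tan(π/4+φ₁/2)] = -0.0070;  Δφ = -0.0068 rad,  Δλ = +0.6671 rad
q = Δφ/Δψ = 0.9732
d = R·√(Δφ² + q²Δλ²) = 6366·0.64919 = 4133 km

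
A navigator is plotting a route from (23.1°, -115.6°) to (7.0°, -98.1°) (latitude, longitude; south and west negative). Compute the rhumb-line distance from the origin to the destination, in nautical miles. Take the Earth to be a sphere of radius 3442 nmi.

Δψ = ln[tan(π/4+φ₂/2)/tan(π/4+φ₁/2)] = -0.2921;  Δφ = -0.2810 rad,  Δλ = +0.3054 rad
q = Δφ/Δψ = 0.9621
d = R·√(Δφ² + q²Δλ²) = 3442·0.40658 = 1399 nmi

1399 nmi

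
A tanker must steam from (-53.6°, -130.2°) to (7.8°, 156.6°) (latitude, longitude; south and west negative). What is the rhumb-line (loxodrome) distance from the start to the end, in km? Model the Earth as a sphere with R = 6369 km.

9764 km

Rhumb course C = atan2(Δλ, Δψ) with Δψ = ln[tan(π/4+φ₂/2)/tan(π/4+φ₁/2)] = +1.2489, Δλ = -1.2776 → C = 314.35°
d = R·|Δφ| / |cos C| = 6369·1.07163 / 0.69904 = 9764 km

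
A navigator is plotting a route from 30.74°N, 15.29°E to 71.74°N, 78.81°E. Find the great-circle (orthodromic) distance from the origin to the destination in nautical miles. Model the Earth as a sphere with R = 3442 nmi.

cos σ = sin φ₁ sin φ₂ + cos φ₁ cos φ₂ cos Δλ
      = sin(30.74°)sin(71.74°) + cos(30.74°)cos(71.74°)cos(63.52°) = 0.6055
σ = 52.736° → d = Rσ = 3442·0.92042 = 3168 nmi

3168 nmi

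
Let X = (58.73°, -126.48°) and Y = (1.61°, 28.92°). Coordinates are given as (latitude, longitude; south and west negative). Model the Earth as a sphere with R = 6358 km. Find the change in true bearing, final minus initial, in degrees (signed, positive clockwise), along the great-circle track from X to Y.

Initial bearing θ₁ = atan2(sin Δλ cos φ₂, cos φ₁ sin φ₂ − sin φ₁ cos φ₂ cos Δλ) = 27.73°
Final bearing θ₂ = (initial bearing from the destination back to the start) + 180° = 166.02°
Δθ = θ₂ − θ₁ = +138.3°

+138.3°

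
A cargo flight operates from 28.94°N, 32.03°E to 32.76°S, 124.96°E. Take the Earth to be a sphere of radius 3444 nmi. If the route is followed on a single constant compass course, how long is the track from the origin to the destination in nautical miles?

Rhumb course C = atan2(Δλ, Δψ) with Δψ = ln[tan(π/4+φ₂/2)/tan(π/4+φ₁/2)] = -1.1338, Δλ = +1.6219 → C = 124.96°
d = R·|Δφ| / |cos C| = 3444·1.07687 / 0.57293 = 6473 nmi

6473 nmi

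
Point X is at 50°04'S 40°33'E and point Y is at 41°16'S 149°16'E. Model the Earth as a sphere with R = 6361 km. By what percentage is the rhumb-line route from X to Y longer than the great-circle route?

Great circle: σ = 1.2122 rad → d_gc = Rσ = 7711.0 km
Rhumb: Δφ = +0.1536, Δλ = +1.8975, Δψ = +0.2205, q = Δφ/Δψ = 0.6967 → d_rh = R√(Δφ²+q²Δλ²) = 8465.6 km
Excess = (8465.6 − 7711.0) / 7711.0 = 754.6 / 7711.0 = 9.79% ≈ 9.8%

9.8%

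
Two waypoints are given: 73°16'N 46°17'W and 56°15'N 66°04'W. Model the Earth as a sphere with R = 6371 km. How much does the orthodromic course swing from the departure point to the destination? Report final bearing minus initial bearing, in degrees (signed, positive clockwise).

-18.1°

Initial bearing θ₁ = atan2(sin Δλ cos φ₂, cos φ₁ sin φ₂ − sin φ₁ cos φ₂ cos Δλ) = 215.75°
Final bearing θ₂ = (initial bearing from the destination back to the start) + 180° = 197.62°
Δθ = θ₂ − θ₁ = -18.1°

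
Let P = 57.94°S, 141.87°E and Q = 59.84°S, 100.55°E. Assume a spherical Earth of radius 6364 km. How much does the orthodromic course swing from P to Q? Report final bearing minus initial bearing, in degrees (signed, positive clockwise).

+35.8°

At departure: θ₁ = atan2(sin Δλ cos φ₂, cos φ₁ sin φ₂ − sin φ₁ cos φ₂ cos Δλ) = 247.24°
At arrival: θ₂ = atan2(sin Δλ cos φ₁, −cos φ₂ sin φ₁ + sin φ₂ cos φ₁ cos Δλ) = 283.03°
Δθ = θ₂ − θ₁ = +35.8°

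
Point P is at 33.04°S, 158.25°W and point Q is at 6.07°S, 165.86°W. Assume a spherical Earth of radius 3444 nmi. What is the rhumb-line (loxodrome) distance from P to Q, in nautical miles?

Rhumb course C = atan2(Δλ, Δψ) with Δψ = ln[tan(π/4+φ₂/2)/tan(π/4+φ₁/2)] = +0.5054, Δλ = -0.1328 → C = 345.28°
d = R·|Δφ| / |cos C| = 3444·0.47072 / 0.96716 = 1676 nmi

1676 nmi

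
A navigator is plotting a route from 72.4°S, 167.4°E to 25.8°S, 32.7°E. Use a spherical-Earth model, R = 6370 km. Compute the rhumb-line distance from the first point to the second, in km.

10130 km

Δψ = ln[tan(π/4+φ₂/2)/tan(π/4+φ₁/2)] = +1.3992;  Δφ = +0.8133 rad,  Δλ = -2.3510 rad
q = Δφ/Δψ = 0.5813
d = R·√(Δφ² + q²Δλ²) = 6370·1.59025 = 10130 km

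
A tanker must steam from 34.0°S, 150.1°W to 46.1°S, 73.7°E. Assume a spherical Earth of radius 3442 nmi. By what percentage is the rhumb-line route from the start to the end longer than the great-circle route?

Great circle: σ = 1.5828 rad → d_gc = Rσ = 5447.9 nmi
Rhumb: Δφ = -0.2112, Δλ = -2.3771, Δψ = -0.2771, q = Δφ/Δψ = 0.7620 → d_rh = R√(Δφ²+q²Δλ²) = 6277.3 nmi
Excess = (6277.3 − 5447.9) / 5447.9 = 829.4 / 5447.9 = 15.22% ≈ 15.2%

15.2%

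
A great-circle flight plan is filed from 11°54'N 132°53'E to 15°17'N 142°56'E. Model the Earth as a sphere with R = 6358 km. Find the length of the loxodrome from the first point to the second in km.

Δψ = ln[tan(π/4+φ₂/2)/tan(π/4+φ₁/2)] = +0.0608;  Δφ = +0.0591 rad,  Δλ = +0.1754 rad
q = Δφ/Δψ = 0.9718
d = R·√(Δφ² + q²Δλ²) = 6358·0.18040 = 1147 km

1147 km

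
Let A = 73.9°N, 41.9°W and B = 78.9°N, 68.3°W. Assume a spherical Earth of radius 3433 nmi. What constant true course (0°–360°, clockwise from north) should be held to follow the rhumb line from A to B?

309.2°

Δψ = ln[tan(π/4+φ₂/2)/tan(π/4+φ₁/2)] = +0.3754
Δλ = -0.4608 rad (taken the short way round)
course = atan2(Δλ, Δψ) = 309.17°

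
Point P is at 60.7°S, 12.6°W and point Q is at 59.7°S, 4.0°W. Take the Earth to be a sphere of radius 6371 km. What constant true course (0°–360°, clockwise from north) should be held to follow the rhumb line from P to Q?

76.8°

Δψ = ln[tan(π/4+φ₂/2)/tan(π/4+φ₁/2)] = +0.0351
Δλ = +0.1501 rad (taken the short way round)
course = atan2(Δλ, Δψ) = 76.83°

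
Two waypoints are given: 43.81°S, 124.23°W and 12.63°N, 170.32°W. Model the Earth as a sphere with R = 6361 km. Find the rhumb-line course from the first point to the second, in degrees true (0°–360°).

Δψ = ln[tan(π/4+φ₂/2)/tan(π/4+φ₁/2)] = +1.0745
Δλ = -0.8044 rad (taken the short way round)
course = atan2(Δλ, Δψ) = 323.18°

323.2°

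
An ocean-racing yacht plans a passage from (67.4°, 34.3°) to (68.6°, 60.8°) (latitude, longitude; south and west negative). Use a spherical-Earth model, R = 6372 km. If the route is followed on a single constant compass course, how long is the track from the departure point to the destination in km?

1112 km

Rhumb course C = atan2(Δλ, Δψ) with Δψ = ln[tan(π/4+φ₂/2)/tan(π/4+φ₁/2)] = +0.0559, Δλ = +0.4625 → C = 83.11°
d = R·|Δφ| / |cos C| = 6372·0.02094 / 0.12004 = 1112 km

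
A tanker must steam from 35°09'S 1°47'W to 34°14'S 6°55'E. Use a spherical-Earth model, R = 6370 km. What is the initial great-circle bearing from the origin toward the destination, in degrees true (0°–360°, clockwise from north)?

85.2°

N = sin Δλ·cos φ₂ = +0.1251;  D = cos φ₁ sin φ₂ − sin φ₁ cos φ₂ cos Δλ = +0.0105
initial course = atan2(N, D) = 85.19°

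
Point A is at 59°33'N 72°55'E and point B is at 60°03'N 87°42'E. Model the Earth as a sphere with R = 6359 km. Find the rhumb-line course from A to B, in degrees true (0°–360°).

86.2°

Δψ = ln[tan(π/4+φ₂/2)/tan(π/4+φ₁/2)] = +0.0173
Δλ = +0.2580 rad (taken the short way round)
course = atan2(Δλ, Δψ) = 86.15°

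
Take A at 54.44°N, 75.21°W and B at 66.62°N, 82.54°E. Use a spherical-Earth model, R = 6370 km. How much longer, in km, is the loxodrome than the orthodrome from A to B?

Great circle: cos σ = sin φ₁ sin φ₂ + cos φ₁ cos φ₂ cos Δλ,  σ = 1.0085 rad → d_gc = 6424.2 km
Rhumb line: Δψ = +0.4382, q = Δφ/Δψ = 0.4852, d_rh = R√(Δφ²+q²Δλ²) = 8615.9 km
Excess = 8615.9 − 6424.2 = 2191.7 ≈ 2192 km

2192 km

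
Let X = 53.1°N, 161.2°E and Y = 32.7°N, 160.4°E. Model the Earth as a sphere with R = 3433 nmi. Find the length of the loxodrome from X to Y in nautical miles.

1223 nmi

Δψ = ln[tan(π/4+φ₂/2)/tan(π/4+φ₁/2)] = -0.4932;  Δφ = -0.3560 rad,  Δλ = -0.0140 rad
q = Δφ/Δψ = 0.7219
d = R·√(Δφ² + q²Δλ²) = 3433·0.35619 = 1223 nmi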